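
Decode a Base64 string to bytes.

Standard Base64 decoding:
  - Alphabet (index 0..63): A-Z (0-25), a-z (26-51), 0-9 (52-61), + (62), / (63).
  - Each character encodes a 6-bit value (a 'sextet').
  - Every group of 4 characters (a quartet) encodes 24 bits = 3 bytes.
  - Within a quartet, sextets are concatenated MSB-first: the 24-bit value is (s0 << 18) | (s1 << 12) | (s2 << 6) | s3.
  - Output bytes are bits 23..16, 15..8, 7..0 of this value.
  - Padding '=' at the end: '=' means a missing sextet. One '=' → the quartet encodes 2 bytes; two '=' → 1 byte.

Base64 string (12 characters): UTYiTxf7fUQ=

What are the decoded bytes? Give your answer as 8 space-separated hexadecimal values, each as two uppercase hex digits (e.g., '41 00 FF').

After char 0 ('U'=20): chars_in_quartet=1 acc=0x14 bytes_emitted=0
After char 1 ('T'=19): chars_in_quartet=2 acc=0x513 bytes_emitted=0
After char 2 ('Y'=24): chars_in_quartet=3 acc=0x144D8 bytes_emitted=0
After char 3 ('i'=34): chars_in_quartet=4 acc=0x513622 -> emit 51 36 22, reset; bytes_emitted=3
After char 4 ('T'=19): chars_in_quartet=1 acc=0x13 bytes_emitted=3
After char 5 ('x'=49): chars_in_quartet=2 acc=0x4F1 bytes_emitted=3
After char 6 ('f'=31): chars_in_quartet=3 acc=0x13C5F bytes_emitted=3
After char 7 ('7'=59): chars_in_quartet=4 acc=0x4F17FB -> emit 4F 17 FB, reset; bytes_emitted=6
After char 8 ('f'=31): chars_in_quartet=1 acc=0x1F bytes_emitted=6
After char 9 ('U'=20): chars_in_quartet=2 acc=0x7D4 bytes_emitted=6
After char 10 ('Q'=16): chars_in_quartet=3 acc=0x1F510 bytes_emitted=6
Padding '=': partial quartet acc=0x1F510 -> emit 7D 44; bytes_emitted=8

Answer: 51 36 22 4F 17 FB 7D 44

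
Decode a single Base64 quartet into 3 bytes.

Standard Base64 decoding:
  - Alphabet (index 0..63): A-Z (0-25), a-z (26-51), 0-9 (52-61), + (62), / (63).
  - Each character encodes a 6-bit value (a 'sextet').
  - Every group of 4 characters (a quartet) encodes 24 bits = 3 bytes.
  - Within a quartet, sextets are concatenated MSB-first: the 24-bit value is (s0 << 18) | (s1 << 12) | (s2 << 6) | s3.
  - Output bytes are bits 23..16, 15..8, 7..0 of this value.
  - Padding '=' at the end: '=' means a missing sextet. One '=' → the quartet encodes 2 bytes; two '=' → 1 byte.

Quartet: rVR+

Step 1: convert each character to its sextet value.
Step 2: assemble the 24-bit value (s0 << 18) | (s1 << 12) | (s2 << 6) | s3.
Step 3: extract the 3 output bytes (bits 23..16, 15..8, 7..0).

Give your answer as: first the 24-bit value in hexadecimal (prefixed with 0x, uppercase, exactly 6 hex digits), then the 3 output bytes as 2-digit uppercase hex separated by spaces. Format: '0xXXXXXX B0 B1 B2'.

Sextets: r=43, V=21, R=17, +=62
24-bit: (43<<18) | (21<<12) | (17<<6) | 62
      = 0xAC0000 | 0x015000 | 0x000440 | 0x00003E
      = 0xAD547E
Bytes: (v>>16)&0xFF=AD, (v>>8)&0xFF=54, v&0xFF=7E

Answer: 0xAD547E AD 54 7E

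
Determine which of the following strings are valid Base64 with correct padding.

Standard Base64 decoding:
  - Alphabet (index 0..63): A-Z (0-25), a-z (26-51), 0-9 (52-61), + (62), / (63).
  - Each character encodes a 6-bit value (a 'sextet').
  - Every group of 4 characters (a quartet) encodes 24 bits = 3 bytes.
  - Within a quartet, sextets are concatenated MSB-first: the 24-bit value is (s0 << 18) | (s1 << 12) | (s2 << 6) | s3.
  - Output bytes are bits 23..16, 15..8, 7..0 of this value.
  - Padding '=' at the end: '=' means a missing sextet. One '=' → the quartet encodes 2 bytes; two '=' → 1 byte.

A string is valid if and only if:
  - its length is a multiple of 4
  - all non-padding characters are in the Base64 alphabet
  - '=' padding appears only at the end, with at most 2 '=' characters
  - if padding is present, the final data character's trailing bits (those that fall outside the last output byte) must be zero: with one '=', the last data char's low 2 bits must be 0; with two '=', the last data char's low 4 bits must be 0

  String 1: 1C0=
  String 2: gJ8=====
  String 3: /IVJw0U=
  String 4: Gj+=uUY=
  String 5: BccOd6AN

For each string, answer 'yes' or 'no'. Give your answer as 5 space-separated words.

Answer: yes no yes no yes

Derivation:
String 1: '1C0=' → valid
String 2: 'gJ8=====' → invalid (5 pad chars (max 2))
String 3: '/IVJw0U=' → valid
String 4: 'Gj+=uUY=' → invalid (bad char(s): ['=']; '=' in middle)
String 5: 'BccOd6AN' → valid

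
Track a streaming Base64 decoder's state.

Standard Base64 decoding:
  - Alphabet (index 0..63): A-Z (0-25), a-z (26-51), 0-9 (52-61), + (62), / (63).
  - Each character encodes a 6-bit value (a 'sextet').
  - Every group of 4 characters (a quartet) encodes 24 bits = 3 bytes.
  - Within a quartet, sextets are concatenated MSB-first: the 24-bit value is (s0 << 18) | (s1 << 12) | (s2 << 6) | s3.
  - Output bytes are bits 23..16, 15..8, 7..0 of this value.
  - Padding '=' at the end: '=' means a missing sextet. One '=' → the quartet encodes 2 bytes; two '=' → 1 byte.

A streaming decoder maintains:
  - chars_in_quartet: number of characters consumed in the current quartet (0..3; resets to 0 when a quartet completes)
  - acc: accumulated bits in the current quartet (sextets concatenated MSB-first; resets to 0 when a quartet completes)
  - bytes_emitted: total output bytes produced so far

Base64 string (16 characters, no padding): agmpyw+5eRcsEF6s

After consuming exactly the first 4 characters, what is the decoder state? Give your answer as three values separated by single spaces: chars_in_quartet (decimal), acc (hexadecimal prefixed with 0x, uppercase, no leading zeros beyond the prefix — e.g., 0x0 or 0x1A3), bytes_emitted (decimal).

After char 0 ('a'=26): chars_in_quartet=1 acc=0x1A bytes_emitted=0
After char 1 ('g'=32): chars_in_quartet=2 acc=0x6A0 bytes_emitted=0
After char 2 ('m'=38): chars_in_quartet=3 acc=0x1A826 bytes_emitted=0
After char 3 ('p'=41): chars_in_quartet=4 acc=0x6A09A9 -> emit 6A 09 A9, reset; bytes_emitted=3

Answer: 0 0x0 3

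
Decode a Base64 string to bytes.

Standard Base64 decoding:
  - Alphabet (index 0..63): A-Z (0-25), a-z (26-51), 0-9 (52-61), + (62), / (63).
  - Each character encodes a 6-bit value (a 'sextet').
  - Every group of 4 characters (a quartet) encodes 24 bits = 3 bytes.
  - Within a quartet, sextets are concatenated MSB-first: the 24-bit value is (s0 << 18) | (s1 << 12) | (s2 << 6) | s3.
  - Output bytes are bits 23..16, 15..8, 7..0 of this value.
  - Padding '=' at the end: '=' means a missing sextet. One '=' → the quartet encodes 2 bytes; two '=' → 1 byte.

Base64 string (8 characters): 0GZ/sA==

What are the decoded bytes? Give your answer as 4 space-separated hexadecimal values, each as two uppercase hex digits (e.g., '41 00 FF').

After char 0 ('0'=52): chars_in_quartet=1 acc=0x34 bytes_emitted=0
After char 1 ('G'=6): chars_in_quartet=2 acc=0xD06 bytes_emitted=0
After char 2 ('Z'=25): chars_in_quartet=3 acc=0x34199 bytes_emitted=0
After char 3 ('/'=63): chars_in_quartet=4 acc=0xD0667F -> emit D0 66 7F, reset; bytes_emitted=3
After char 4 ('s'=44): chars_in_quartet=1 acc=0x2C bytes_emitted=3
After char 5 ('A'=0): chars_in_quartet=2 acc=0xB00 bytes_emitted=3
Padding '==': partial quartet acc=0xB00 -> emit B0; bytes_emitted=4

Answer: D0 66 7F B0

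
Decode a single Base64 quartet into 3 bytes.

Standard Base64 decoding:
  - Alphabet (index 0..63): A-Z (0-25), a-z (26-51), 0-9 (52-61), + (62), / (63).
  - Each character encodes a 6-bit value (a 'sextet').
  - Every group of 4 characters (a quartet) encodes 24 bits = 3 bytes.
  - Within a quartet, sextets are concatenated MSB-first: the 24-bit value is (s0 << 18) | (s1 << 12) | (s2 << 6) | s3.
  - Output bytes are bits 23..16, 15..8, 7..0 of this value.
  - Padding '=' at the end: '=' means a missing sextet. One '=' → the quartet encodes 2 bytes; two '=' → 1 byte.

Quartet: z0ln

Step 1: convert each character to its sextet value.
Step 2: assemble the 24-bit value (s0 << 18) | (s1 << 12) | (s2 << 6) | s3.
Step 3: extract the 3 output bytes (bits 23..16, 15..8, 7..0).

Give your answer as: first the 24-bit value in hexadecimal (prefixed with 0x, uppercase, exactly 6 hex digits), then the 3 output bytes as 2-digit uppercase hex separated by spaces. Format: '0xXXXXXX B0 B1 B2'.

Answer: 0xCF4967 CF 49 67

Derivation:
Sextets: z=51, 0=52, l=37, n=39
24-bit: (51<<18) | (52<<12) | (37<<6) | 39
      = 0xCC0000 | 0x034000 | 0x000940 | 0x000027
      = 0xCF4967
Bytes: (v>>16)&0xFF=CF, (v>>8)&0xFF=49, v&0xFF=67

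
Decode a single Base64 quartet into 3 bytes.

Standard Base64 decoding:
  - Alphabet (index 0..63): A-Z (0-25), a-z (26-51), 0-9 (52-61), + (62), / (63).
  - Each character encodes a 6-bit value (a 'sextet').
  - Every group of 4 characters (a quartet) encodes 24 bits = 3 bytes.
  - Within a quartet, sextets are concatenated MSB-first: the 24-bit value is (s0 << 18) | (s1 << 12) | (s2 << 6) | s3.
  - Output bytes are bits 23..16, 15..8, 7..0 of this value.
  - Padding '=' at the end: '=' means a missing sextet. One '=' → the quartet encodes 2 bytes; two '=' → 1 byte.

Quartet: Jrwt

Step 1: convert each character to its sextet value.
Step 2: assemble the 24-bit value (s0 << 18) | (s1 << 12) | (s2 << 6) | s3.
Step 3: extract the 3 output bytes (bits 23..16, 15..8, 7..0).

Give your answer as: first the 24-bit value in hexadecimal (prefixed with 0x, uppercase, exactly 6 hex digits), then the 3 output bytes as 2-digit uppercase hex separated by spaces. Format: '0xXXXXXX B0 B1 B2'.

Sextets: J=9, r=43, w=48, t=45
24-bit: (9<<18) | (43<<12) | (48<<6) | 45
      = 0x240000 | 0x02B000 | 0x000C00 | 0x00002D
      = 0x26BC2D
Bytes: (v>>16)&0xFF=26, (v>>8)&0xFF=BC, v&0xFF=2D

Answer: 0x26BC2D 26 BC 2D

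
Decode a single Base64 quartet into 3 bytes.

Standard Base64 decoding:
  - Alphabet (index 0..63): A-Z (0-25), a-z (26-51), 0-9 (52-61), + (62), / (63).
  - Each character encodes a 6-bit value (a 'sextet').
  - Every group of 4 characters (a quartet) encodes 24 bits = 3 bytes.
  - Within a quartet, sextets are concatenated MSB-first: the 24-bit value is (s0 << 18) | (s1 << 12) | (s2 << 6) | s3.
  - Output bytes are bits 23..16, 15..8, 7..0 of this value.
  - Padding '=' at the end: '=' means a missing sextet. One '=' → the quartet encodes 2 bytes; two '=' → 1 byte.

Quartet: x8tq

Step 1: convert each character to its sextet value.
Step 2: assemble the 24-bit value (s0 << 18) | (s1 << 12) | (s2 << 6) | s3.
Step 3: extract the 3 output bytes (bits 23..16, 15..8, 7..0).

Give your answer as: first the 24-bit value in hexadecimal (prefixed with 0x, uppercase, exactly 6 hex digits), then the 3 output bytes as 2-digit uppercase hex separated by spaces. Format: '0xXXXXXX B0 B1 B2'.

Sextets: x=49, 8=60, t=45, q=42
24-bit: (49<<18) | (60<<12) | (45<<6) | 42
      = 0xC40000 | 0x03C000 | 0x000B40 | 0x00002A
      = 0xC7CB6A
Bytes: (v>>16)&0xFF=C7, (v>>8)&0xFF=CB, v&0xFF=6A

Answer: 0xC7CB6A C7 CB 6A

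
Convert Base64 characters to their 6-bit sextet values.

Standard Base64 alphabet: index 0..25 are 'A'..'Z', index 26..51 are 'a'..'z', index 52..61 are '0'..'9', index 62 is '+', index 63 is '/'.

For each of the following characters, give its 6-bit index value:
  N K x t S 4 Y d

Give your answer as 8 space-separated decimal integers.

Answer: 13 10 49 45 18 56 24 29

Derivation:
'N': A..Z range, ord('N') − ord('A') = 13
'K': A..Z range, ord('K') − ord('A') = 10
'x': a..z range, 26 + ord('x') − ord('a') = 49
't': a..z range, 26 + ord('t') − ord('a') = 45
'S': A..Z range, ord('S') − ord('A') = 18
'4': 0..9 range, 52 + ord('4') − ord('0') = 56
'Y': A..Z range, ord('Y') − ord('A') = 24
'd': a..z range, 26 + ord('d') − ord('a') = 29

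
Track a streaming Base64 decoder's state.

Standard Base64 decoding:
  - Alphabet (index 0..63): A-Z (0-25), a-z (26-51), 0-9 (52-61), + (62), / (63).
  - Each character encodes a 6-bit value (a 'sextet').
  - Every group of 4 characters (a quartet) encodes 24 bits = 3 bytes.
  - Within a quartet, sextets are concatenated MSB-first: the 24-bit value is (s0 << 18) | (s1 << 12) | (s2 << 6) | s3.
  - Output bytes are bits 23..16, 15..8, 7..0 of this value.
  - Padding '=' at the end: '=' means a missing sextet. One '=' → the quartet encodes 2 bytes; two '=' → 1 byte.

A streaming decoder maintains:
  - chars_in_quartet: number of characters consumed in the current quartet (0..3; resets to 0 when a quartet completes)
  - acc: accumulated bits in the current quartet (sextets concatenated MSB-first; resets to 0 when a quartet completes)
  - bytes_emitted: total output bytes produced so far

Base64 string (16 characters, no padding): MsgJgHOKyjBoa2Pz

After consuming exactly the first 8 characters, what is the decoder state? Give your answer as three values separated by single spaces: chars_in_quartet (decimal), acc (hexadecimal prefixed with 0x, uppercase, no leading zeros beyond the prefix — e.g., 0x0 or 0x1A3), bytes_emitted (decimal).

After char 0 ('M'=12): chars_in_quartet=1 acc=0xC bytes_emitted=0
After char 1 ('s'=44): chars_in_quartet=2 acc=0x32C bytes_emitted=0
After char 2 ('g'=32): chars_in_quartet=3 acc=0xCB20 bytes_emitted=0
After char 3 ('J'=9): chars_in_quartet=4 acc=0x32C809 -> emit 32 C8 09, reset; bytes_emitted=3
After char 4 ('g'=32): chars_in_quartet=1 acc=0x20 bytes_emitted=3
After char 5 ('H'=7): chars_in_quartet=2 acc=0x807 bytes_emitted=3
After char 6 ('O'=14): chars_in_quartet=3 acc=0x201CE bytes_emitted=3
After char 7 ('K'=10): chars_in_quartet=4 acc=0x80738A -> emit 80 73 8A, reset; bytes_emitted=6

Answer: 0 0x0 6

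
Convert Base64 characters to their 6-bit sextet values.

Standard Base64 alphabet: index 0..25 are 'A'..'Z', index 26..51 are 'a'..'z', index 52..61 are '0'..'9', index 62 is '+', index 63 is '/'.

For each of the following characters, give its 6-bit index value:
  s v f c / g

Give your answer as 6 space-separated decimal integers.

's': a..z range, 26 + ord('s') − ord('a') = 44
'v': a..z range, 26 + ord('v') − ord('a') = 47
'f': a..z range, 26 + ord('f') − ord('a') = 31
'c': a..z range, 26 + ord('c') − ord('a') = 28
'/': index 63
'g': a..z range, 26 + ord('g') − ord('a') = 32

Answer: 44 47 31 28 63 32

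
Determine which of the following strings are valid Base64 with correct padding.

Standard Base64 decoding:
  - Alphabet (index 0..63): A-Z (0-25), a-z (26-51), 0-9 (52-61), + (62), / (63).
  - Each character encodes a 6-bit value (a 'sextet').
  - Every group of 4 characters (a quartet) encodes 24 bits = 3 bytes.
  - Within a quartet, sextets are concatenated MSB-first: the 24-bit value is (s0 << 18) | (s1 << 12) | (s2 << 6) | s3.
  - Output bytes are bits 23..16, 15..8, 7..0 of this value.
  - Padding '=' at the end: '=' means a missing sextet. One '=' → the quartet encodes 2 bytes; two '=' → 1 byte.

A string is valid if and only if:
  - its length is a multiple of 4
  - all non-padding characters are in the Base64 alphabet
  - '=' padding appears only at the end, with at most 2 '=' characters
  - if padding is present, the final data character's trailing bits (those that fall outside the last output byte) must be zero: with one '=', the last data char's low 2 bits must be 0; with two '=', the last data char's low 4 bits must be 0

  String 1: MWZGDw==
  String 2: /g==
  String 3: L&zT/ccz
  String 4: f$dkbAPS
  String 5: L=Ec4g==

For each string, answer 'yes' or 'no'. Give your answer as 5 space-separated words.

String 1: 'MWZGDw==' → valid
String 2: '/g==' → valid
String 3: 'L&zT/ccz' → invalid (bad char(s): ['&'])
String 4: 'f$dkbAPS' → invalid (bad char(s): ['$'])
String 5: 'L=Ec4g==' → invalid (bad char(s): ['=']; '=' in middle)

Answer: yes yes no no no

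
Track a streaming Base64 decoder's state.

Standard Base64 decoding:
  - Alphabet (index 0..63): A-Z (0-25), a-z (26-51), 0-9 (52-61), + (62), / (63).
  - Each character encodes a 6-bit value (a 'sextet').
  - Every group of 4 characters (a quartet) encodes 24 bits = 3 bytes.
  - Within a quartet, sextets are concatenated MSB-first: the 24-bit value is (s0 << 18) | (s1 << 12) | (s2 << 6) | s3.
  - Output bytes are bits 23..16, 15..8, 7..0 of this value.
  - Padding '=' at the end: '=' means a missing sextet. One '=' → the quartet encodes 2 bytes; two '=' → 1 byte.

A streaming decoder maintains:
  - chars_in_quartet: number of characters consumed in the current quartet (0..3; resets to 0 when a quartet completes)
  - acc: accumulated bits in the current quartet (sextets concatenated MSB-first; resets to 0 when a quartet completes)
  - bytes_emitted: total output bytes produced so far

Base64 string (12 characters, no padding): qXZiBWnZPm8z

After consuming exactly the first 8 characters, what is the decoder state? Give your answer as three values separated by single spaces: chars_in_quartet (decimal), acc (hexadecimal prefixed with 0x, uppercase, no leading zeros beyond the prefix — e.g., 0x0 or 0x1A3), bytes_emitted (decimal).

Answer: 0 0x0 6

Derivation:
After char 0 ('q'=42): chars_in_quartet=1 acc=0x2A bytes_emitted=0
After char 1 ('X'=23): chars_in_quartet=2 acc=0xA97 bytes_emitted=0
After char 2 ('Z'=25): chars_in_quartet=3 acc=0x2A5D9 bytes_emitted=0
After char 3 ('i'=34): chars_in_quartet=4 acc=0xA97662 -> emit A9 76 62, reset; bytes_emitted=3
After char 4 ('B'=1): chars_in_quartet=1 acc=0x1 bytes_emitted=3
After char 5 ('W'=22): chars_in_quartet=2 acc=0x56 bytes_emitted=3
After char 6 ('n'=39): chars_in_quartet=3 acc=0x15A7 bytes_emitted=3
After char 7 ('Z'=25): chars_in_quartet=4 acc=0x569D9 -> emit 05 69 D9, reset; bytes_emitted=6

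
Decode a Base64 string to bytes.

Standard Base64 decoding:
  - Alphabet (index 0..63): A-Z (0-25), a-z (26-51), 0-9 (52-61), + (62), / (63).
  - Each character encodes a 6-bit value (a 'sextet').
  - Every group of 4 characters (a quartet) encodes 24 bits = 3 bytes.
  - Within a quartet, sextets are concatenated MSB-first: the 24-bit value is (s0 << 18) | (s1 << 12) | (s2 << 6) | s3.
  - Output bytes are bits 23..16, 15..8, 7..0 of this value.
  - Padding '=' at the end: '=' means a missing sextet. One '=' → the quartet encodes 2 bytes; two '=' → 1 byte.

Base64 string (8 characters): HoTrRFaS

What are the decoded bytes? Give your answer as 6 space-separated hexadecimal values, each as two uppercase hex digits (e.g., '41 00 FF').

Answer: 1E 84 EB 44 56 92

Derivation:
After char 0 ('H'=7): chars_in_quartet=1 acc=0x7 bytes_emitted=0
After char 1 ('o'=40): chars_in_quartet=2 acc=0x1E8 bytes_emitted=0
After char 2 ('T'=19): chars_in_quartet=3 acc=0x7A13 bytes_emitted=0
After char 3 ('r'=43): chars_in_quartet=4 acc=0x1E84EB -> emit 1E 84 EB, reset; bytes_emitted=3
After char 4 ('R'=17): chars_in_quartet=1 acc=0x11 bytes_emitted=3
After char 5 ('F'=5): chars_in_quartet=2 acc=0x445 bytes_emitted=3
After char 6 ('a'=26): chars_in_quartet=3 acc=0x1115A bytes_emitted=3
After char 7 ('S'=18): chars_in_quartet=4 acc=0x445692 -> emit 44 56 92, reset; bytes_emitted=6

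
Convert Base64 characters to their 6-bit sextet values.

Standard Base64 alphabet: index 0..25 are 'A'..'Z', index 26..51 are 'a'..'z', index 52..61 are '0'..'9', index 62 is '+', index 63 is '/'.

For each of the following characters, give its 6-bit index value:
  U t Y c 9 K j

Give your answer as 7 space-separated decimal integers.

Answer: 20 45 24 28 61 10 35

Derivation:
'U': A..Z range, ord('U') − ord('A') = 20
't': a..z range, 26 + ord('t') − ord('a') = 45
'Y': A..Z range, ord('Y') − ord('A') = 24
'c': a..z range, 26 + ord('c') − ord('a') = 28
'9': 0..9 range, 52 + ord('9') − ord('0') = 61
'K': A..Z range, ord('K') − ord('A') = 10
'j': a..z range, 26 + ord('j') − ord('a') = 35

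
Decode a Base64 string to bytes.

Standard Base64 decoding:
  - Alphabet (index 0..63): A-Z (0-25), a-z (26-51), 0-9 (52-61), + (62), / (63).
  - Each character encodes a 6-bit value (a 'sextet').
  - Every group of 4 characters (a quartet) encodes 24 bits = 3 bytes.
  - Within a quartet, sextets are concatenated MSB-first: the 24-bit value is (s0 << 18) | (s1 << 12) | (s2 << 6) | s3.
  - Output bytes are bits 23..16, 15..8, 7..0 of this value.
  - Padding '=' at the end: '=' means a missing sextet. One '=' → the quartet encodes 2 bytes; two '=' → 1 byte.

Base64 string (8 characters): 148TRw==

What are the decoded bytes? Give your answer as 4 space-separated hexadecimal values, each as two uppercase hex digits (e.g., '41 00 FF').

Answer: D7 8F 13 47

Derivation:
After char 0 ('1'=53): chars_in_quartet=1 acc=0x35 bytes_emitted=0
After char 1 ('4'=56): chars_in_quartet=2 acc=0xD78 bytes_emitted=0
After char 2 ('8'=60): chars_in_quartet=3 acc=0x35E3C bytes_emitted=0
After char 3 ('T'=19): chars_in_quartet=4 acc=0xD78F13 -> emit D7 8F 13, reset; bytes_emitted=3
After char 4 ('R'=17): chars_in_quartet=1 acc=0x11 bytes_emitted=3
After char 5 ('w'=48): chars_in_quartet=2 acc=0x470 bytes_emitted=3
Padding '==': partial quartet acc=0x470 -> emit 47; bytes_emitted=4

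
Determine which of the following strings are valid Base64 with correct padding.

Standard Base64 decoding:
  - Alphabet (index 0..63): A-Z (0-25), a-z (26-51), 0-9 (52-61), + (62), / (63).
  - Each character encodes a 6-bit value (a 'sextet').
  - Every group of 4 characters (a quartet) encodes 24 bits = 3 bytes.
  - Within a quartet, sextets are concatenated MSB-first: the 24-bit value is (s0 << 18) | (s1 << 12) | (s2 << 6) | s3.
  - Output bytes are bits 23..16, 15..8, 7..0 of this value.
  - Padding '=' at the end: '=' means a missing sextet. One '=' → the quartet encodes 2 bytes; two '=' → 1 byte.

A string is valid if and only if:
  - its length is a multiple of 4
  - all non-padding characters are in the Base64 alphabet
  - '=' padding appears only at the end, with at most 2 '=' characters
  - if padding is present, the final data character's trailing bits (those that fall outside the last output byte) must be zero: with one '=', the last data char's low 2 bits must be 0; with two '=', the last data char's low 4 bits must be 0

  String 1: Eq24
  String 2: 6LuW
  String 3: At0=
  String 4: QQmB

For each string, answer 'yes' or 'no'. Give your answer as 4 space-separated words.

Answer: yes yes yes yes

Derivation:
String 1: 'Eq24' → valid
String 2: '6LuW' → valid
String 3: 'At0=' → valid
String 4: 'QQmB' → valid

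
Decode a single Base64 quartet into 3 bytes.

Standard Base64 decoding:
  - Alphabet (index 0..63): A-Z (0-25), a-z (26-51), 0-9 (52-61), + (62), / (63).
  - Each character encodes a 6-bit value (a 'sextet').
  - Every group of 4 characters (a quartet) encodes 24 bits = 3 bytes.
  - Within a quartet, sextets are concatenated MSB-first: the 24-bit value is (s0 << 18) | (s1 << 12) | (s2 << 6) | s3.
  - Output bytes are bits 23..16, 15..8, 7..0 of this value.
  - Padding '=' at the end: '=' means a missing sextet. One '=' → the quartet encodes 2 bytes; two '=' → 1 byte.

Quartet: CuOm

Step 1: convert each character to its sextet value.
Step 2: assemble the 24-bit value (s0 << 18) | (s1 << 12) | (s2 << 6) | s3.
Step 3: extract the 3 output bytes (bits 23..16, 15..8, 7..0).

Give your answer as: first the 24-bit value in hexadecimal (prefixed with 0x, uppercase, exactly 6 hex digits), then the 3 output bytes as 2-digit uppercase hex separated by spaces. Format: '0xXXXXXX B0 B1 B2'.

Answer: 0x0AE3A6 0A E3 A6

Derivation:
Sextets: C=2, u=46, O=14, m=38
24-bit: (2<<18) | (46<<12) | (14<<6) | 38
      = 0x080000 | 0x02E000 | 0x000380 | 0x000026
      = 0x0AE3A6
Bytes: (v>>16)&0xFF=0A, (v>>8)&0xFF=E3, v&0xFF=A6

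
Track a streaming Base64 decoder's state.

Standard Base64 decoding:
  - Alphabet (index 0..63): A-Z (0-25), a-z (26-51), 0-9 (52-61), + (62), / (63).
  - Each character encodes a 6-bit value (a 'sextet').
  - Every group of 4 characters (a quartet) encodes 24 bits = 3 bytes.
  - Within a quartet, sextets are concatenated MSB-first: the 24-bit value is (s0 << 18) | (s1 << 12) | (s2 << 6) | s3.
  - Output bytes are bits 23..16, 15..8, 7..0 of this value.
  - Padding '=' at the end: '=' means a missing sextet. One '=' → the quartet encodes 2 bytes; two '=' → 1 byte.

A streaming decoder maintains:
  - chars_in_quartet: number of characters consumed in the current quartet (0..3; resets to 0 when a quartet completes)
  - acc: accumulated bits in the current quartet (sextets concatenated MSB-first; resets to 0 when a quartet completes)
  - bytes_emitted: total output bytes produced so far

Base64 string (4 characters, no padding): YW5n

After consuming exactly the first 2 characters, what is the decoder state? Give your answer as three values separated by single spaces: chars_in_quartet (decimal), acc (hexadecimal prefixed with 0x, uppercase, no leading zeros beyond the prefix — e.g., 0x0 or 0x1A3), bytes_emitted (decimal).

After char 0 ('Y'=24): chars_in_quartet=1 acc=0x18 bytes_emitted=0
After char 1 ('W'=22): chars_in_quartet=2 acc=0x616 bytes_emitted=0

Answer: 2 0x616 0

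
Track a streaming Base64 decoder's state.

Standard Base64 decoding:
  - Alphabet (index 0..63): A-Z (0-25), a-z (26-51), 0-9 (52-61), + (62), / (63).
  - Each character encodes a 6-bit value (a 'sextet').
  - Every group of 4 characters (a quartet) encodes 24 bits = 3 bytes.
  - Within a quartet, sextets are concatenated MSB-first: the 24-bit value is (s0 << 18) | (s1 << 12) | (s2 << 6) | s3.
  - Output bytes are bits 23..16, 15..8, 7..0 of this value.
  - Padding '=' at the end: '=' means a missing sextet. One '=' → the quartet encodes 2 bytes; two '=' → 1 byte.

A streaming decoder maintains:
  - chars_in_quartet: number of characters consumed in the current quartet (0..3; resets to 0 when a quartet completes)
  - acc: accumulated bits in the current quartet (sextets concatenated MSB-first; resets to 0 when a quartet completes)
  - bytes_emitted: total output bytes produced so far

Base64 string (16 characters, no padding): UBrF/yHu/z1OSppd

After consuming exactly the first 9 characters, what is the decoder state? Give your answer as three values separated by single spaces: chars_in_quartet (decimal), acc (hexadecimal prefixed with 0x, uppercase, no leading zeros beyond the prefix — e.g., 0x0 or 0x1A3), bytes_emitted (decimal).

Answer: 1 0x3F 6

Derivation:
After char 0 ('U'=20): chars_in_quartet=1 acc=0x14 bytes_emitted=0
After char 1 ('B'=1): chars_in_quartet=2 acc=0x501 bytes_emitted=0
After char 2 ('r'=43): chars_in_quartet=3 acc=0x1406B bytes_emitted=0
After char 3 ('F'=5): chars_in_quartet=4 acc=0x501AC5 -> emit 50 1A C5, reset; bytes_emitted=3
After char 4 ('/'=63): chars_in_quartet=1 acc=0x3F bytes_emitted=3
After char 5 ('y'=50): chars_in_quartet=2 acc=0xFF2 bytes_emitted=3
After char 6 ('H'=7): chars_in_quartet=3 acc=0x3FC87 bytes_emitted=3
After char 7 ('u'=46): chars_in_quartet=4 acc=0xFF21EE -> emit FF 21 EE, reset; bytes_emitted=6
After char 8 ('/'=63): chars_in_quartet=1 acc=0x3F bytes_emitted=6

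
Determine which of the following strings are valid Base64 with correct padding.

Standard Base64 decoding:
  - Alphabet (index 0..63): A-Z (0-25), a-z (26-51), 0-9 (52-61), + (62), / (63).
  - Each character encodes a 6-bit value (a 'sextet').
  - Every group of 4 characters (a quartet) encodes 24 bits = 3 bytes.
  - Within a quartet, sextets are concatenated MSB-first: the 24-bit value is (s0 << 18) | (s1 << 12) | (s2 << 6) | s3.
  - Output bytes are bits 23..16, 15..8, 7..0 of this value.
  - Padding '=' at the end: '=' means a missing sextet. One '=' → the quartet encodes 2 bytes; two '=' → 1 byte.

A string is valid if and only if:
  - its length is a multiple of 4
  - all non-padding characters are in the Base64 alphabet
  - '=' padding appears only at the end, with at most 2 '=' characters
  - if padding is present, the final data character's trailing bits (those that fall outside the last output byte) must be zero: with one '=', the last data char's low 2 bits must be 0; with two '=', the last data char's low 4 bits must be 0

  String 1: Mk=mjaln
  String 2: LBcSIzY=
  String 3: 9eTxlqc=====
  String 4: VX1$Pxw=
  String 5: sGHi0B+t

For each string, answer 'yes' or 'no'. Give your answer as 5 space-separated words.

String 1: 'Mk=mjaln' → invalid (bad char(s): ['=']; '=' in middle)
String 2: 'LBcSIzY=' → valid
String 3: '9eTxlqc=====' → invalid (5 pad chars (max 2))
String 4: 'VX1$Pxw=' → invalid (bad char(s): ['$'])
String 5: 'sGHi0B+t' → valid

Answer: no yes no no yes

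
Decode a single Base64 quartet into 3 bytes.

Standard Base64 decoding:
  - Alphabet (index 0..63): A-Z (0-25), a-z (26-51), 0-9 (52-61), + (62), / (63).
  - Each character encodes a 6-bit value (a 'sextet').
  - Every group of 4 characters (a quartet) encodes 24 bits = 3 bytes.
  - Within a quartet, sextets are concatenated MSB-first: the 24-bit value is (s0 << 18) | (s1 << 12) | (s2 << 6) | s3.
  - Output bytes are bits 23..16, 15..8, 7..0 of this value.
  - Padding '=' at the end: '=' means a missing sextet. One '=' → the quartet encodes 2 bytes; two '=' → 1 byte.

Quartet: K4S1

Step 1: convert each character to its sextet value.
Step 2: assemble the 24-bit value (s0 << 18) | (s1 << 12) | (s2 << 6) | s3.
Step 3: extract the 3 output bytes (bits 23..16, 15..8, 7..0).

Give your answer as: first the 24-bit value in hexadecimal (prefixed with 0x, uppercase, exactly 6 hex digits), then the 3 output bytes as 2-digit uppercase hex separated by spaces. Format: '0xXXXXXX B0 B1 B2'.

Answer: 0x2B84B5 2B 84 B5

Derivation:
Sextets: K=10, 4=56, S=18, 1=53
24-bit: (10<<18) | (56<<12) | (18<<6) | 53
      = 0x280000 | 0x038000 | 0x000480 | 0x000035
      = 0x2B84B5
Bytes: (v>>16)&0xFF=2B, (v>>8)&0xFF=84, v&0xFF=B5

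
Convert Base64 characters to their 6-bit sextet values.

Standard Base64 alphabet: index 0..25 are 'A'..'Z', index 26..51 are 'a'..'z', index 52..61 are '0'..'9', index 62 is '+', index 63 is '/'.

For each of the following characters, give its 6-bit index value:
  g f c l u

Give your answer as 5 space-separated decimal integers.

'g': a..z range, 26 + ord('g') − ord('a') = 32
'f': a..z range, 26 + ord('f') − ord('a') = 31
'c': a..z range, 26 + ord('c') − ord('a') = 28
'l': a..z range, 26 + ord('l') − ord('a') = 37
'u': a..z range, 26 + ord('u') − ord('a') = 46

Answer: 32 31 28 37 46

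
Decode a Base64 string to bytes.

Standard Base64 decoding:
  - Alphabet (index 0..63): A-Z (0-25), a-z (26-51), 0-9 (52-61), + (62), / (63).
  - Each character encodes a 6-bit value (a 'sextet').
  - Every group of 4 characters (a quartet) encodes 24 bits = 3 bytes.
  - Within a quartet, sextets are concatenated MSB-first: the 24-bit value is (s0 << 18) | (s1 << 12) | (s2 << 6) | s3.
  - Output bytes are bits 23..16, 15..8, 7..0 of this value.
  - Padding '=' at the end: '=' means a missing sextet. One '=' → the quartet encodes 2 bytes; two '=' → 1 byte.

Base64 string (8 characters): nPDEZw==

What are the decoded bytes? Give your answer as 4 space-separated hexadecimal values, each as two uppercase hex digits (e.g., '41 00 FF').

After char 0 ('n'=39): chars_in_quartet=1 acc=0x27 bytes_emitted=0
After char 1 ('P'=15): chars_in_quartet=2 acc=0x9CF bytes_emitted=0
After char 2 ('D'=3): chars_in_quartet=3 acc=0x273C3 bytes_emitted=0
After char 3 ('E'=4): chars_in_quartet=4 acc=0x9CF0C4 -> emit 9C F0 C4, reset; bytes_emitted=3
After char 4 ('Z'=25): chars_in_quartet=1 acc=0x19 bytes_emitted=3
After char 5 ('w'=48): chars_in_quartet=2 acc=0x670 bytes_emitted=3
Padding '==': partial quartet acc=0x670 -> emit 67; bytes_emitted=4

Answer: 9C F0 C4 67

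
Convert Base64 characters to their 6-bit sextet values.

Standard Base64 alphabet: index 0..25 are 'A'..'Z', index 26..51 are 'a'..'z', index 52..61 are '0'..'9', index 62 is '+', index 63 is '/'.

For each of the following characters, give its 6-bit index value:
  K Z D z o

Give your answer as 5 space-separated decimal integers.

Answer: 10 25 3 51 40

Derivation:
'K': A..Z range, ord('K') − ord('A') = 10
'Z': A..Z range, ord('Z') − ord('A') = 25
'D': A..Z range, ord('D') − ord('A') = 3
'z': a..z range, 26 + ord('z') − ord('a') = 51
'o': a..z range, 26 + ord('o') − ord('a') = 40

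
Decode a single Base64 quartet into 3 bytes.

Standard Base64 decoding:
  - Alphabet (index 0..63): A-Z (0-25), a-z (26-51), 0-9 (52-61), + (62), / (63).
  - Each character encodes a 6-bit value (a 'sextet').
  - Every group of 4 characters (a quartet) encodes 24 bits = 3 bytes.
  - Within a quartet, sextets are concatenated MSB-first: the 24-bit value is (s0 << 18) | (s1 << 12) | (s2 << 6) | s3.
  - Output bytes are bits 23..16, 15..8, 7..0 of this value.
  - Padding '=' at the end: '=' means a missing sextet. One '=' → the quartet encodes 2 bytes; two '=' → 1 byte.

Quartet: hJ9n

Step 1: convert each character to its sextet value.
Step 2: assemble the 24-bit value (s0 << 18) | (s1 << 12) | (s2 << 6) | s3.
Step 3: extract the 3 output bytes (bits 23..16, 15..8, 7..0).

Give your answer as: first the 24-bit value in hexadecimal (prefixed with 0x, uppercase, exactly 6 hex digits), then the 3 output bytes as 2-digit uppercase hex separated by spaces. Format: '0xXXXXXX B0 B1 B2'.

Answer: 0x849F67 84 9F 67

Derivation:
Sextets: h=33, J=9, 9=61, n=39
24-bit: (33<<18) | (9<<12) | (61<<6) | 39
      = 0x840000 | 0x009000 | 0x000F40 | 0x000027
      = 0x849F67
Bytes: (v>>16)&0xFF=84, (v>>8)&0xFF=9F, v&0xFF=67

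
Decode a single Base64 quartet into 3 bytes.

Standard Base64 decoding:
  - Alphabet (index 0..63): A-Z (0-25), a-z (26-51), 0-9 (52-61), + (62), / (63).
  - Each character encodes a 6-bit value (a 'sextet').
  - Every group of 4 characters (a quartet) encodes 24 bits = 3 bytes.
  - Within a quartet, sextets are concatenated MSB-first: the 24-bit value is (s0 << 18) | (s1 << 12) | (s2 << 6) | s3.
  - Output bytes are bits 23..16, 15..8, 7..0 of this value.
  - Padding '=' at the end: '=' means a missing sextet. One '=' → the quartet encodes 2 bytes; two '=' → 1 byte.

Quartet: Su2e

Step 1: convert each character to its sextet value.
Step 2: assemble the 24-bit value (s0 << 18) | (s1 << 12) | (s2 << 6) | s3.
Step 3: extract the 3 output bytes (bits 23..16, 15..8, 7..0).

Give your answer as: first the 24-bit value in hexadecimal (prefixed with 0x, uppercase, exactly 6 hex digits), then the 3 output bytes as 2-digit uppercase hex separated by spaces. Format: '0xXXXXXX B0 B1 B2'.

Sextets: S=18, u=46, 2=54, e=30
24-bit: (18<<18) | (46<<12) | (54<<6) | 30
      = 0x480000 | 0x02E000 | 0x000D80 | 0x00001E
      = 0x4AED9E
Bytes: (v>>16)&0xFF=4A, (v>>8)&0xFF=ED, v&0xFF=9E

Answer: 0x4AED9E 4A ED 9E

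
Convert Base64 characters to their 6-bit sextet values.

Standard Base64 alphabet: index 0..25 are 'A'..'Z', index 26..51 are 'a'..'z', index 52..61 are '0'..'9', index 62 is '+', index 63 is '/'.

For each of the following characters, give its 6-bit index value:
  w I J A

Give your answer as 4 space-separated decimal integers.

'w': a..z range, 26 + ord('w') − ord('a') = 48
'I': A..Z range, ord('I') − ord('A') = 8
'J': A..Z range, ord('J') − ord('A') = 9
'A': A..Z range, ord('A') − ord('A') = 0

Answer: 48 8 9 0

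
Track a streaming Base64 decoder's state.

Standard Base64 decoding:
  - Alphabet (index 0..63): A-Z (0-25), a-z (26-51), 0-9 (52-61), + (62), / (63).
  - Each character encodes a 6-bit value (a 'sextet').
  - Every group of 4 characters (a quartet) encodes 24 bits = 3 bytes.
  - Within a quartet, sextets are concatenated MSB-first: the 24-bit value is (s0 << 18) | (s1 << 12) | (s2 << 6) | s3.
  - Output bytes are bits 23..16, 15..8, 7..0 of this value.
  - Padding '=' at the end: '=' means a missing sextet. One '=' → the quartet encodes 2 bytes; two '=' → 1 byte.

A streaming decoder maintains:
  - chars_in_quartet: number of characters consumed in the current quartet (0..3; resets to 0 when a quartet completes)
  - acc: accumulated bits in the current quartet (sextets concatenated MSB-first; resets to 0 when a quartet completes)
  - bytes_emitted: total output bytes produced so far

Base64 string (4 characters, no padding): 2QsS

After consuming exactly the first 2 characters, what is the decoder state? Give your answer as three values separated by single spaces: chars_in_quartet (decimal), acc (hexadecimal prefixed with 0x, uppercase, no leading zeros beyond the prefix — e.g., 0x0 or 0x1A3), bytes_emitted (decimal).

After char 0 ('2'=54): chars_in_quartet=1 acc=0x36 bytes_emitted=0
After char 1 ('Q'=16): chars_in_quartet=2 acc=0xD90 bytes_emitted=0

Answer: 2 0xD90 0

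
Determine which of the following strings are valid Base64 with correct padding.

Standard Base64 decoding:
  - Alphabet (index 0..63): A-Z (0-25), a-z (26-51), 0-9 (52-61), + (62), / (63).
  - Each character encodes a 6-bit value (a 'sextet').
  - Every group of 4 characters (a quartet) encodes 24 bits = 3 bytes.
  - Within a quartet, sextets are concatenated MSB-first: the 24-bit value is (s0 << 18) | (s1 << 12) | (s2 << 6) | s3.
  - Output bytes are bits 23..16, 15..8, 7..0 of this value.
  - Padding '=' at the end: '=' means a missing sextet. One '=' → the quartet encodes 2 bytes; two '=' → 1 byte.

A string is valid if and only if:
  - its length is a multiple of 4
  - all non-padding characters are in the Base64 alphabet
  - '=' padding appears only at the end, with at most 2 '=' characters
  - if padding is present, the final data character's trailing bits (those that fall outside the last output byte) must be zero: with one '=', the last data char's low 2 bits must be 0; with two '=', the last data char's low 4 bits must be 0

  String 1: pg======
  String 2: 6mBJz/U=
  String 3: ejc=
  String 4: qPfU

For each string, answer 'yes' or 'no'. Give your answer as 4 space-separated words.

String 1: 'pg======' → invalid (6 pad chars (max 2))
String 2: '6mBJz/U=' → valid
String 3: 'ejc=' → valid
String 4: 'qPfU' → valid

Answer: no yes yes yes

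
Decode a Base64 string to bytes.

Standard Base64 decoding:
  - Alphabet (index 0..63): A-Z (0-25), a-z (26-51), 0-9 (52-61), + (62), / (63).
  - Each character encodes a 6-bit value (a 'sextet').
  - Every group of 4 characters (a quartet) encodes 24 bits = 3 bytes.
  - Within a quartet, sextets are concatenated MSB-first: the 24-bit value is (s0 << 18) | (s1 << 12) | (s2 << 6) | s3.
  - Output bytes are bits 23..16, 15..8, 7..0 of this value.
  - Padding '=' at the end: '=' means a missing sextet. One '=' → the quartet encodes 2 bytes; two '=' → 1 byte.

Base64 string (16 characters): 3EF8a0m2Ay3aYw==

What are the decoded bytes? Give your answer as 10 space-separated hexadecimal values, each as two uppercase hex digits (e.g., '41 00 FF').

After char 0 ('3'=55): chars_in_quartet=1 acc=0x37 bytes_emitted=0
After char 1 ('E'=4): chars_in_quartet=2 acc=0xDC4 bytes_emitted=0
After char 2 ('F'=5): chars_in_quartet=3 acc=0x37105 bytes_emitted=0
After char 3 ('8'=60): chars_in_quartet=4 acc=0xDC417C -> emit DC 41 7C, reset; bytes_emitted=3
After char 4 ('a'=26): chars_in_quartet=1 acc=0x1A bytes_emitted=3
After char 5 ('0'=52): chars_in_quartet=2 acc=0x6B4 bytes_emitted=3
After char 6 ('m'=38): chars_in_quartet=3 acc=0x1AD26 bytes_emitted=3
After char 7 ('2'=54): chars_in_quartet=4 acc=0x6B49B6 -> emit 6B 49 B6, reset; bytes_emitted=6
After char 8 ('A'=0): chars_in_quartet=1 acc=0x0 bytes_emitted=6
After char 9 ('y'=50): chars_in_quartet=2 acc=0x32 bytes_emitted=6
After char 10 ('3'=55): chars_in_quartet=3 acc=0xCB7 bytes_emitted=6
After char 11 ('a'=26): chars_in_quartet=4 acc=0x32DDA -> emit 03 2D DA, reset; bytes_emitted=9
After char 12 ('Y'=24): chars_in_quartet=1 acc=0x18 bytes_emitted=9
After char 13 ('w'=48): chars_in_quartet=2 acc=0x630 bytes_emitted=9
Padding '==': partial quartet acc=0x630 -> emit 63; bytes_emitted=10

Answer: DC 41 7C 6B 49 B6 03 2D DA 63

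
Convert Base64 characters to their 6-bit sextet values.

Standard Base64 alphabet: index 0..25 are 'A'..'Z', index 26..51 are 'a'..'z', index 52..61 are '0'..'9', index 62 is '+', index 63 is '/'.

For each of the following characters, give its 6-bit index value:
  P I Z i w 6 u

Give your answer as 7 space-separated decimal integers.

Answer: 15 8 25 34 48 58 46

Derivation:
'P': A..Z range, ord('P') − ord('A') = 15
'I': A..Z range, ord('I') − ord('A') = 8
'Z': A..Z range, ord('Z') − ord('A') = 25
'i': a..z range, 26 + ord('i') − ord('a') = 34
'w': a..z range, 26 + ord('w') − ord('a') = 48
'6': 0..9 range, 52 + ord('6') − ord('0') = 58
'u': a..z range, 26 + ord('u') − ord('a') = 46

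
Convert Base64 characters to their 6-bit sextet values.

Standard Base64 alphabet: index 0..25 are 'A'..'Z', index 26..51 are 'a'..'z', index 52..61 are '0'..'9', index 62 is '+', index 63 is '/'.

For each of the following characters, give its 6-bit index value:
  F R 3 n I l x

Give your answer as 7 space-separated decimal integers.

Answer: 5 17 55 39 8 37 49

Derivation:
'F': A..Z range, ord('F') − ord('A') = 5
'R': A..Z range, ord('R') − ord('A') = 17
'3': 0..9 range, 52 + ord('3') − ord('0') = 55
'n': a..z range, 26 + ord('n') − ord('a') = 39
'I': A..Z range, ord('I') − ord('A') = 8
'l': a..z range, 26 + ord('l') − ord('a') = 37
'x': a..z range, 26 + ord('x') − ord('a') = 49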